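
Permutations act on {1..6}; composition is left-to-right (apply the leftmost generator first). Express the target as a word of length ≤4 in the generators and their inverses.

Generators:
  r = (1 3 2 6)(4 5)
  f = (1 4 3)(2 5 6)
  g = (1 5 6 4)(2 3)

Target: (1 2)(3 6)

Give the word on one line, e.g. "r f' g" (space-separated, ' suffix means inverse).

  after r': (1 6 2 3)(4 5)
  after r': (1 2)(3 6)

r' r'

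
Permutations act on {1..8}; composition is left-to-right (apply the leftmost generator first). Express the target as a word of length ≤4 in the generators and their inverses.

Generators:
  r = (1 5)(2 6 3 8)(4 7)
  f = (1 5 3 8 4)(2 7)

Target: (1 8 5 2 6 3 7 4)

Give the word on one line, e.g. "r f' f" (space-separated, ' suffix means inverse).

  after f: (1 5 3 8 4)(2 7)
  after f: (1 3 4 5 8)
  after r: (1 8 5 2 6 3 7 4)

f f r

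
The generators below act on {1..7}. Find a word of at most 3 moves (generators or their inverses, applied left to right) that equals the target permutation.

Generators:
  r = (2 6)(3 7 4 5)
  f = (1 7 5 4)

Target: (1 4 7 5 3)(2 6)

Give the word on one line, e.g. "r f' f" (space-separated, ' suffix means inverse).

r f'

  after r: (2 6)(3 7 4 5)
  after f': (1 4 7 5 3)(2 6)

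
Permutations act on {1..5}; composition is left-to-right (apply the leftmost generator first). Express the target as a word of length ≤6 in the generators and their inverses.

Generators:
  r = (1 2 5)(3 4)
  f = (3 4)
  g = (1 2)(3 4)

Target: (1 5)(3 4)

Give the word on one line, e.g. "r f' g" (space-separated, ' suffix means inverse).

  after g': (1 2)(3 4)
  after r': (2 5)
  after r': (1 5)(3 4)
  after g: (1 5 2)
  after g: (1 5)(3 4)

g' r' r' g g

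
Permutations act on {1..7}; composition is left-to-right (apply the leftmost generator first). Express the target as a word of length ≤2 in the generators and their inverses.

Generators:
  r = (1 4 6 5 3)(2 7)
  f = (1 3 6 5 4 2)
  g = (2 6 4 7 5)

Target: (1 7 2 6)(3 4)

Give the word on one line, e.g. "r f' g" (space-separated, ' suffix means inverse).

  after f': (1 2 4 5 6 3)
  after r: (1 7 2 6)(3 4)

f' r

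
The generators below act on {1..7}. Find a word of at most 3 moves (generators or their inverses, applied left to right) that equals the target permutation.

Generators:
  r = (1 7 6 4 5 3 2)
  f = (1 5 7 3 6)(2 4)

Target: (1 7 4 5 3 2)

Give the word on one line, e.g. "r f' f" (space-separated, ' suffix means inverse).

r' r' f'

  after r': (1 2 3 5 4 6 7)
  after r': (1 3 4 7 2 5 6)
  after f': (1 7 4 5 3 2)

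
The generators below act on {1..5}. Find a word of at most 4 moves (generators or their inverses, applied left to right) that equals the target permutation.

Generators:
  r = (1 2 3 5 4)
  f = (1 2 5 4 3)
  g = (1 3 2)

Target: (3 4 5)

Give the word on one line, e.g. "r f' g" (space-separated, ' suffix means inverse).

f' g'

  after f': (1 3 4 5 2)
  after g': (3 4 5)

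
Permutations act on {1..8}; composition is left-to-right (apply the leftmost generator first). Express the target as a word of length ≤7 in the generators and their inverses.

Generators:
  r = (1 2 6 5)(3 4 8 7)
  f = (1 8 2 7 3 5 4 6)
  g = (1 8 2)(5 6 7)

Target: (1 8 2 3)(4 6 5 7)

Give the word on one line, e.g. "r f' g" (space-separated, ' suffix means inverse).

f g r' g' f'

  after f: (1 8 2 7 3 5 4 6)
  after g: (1 2 5 4 7 3 6 8)
  after r': (2 6 4 8 5 3)
  after g': (1 2 5 3 8 7 6 4)
  after f': (1 8 2 3)(4 6 5 7)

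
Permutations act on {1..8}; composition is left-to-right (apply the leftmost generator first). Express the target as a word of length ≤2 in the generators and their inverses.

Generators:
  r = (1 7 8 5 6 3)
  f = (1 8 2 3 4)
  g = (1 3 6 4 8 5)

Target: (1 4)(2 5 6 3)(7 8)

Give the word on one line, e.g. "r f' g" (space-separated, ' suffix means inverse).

  after f': (1 4 3 2 8)
  after r: (1 4)(2 5 6 3)(7 8)

f' r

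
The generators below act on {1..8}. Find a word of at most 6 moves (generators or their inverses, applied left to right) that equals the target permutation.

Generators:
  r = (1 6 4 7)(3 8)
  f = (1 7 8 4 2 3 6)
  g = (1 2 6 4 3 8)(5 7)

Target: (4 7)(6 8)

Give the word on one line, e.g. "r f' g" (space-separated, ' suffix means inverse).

g' g' r f' r

  after g': (1 8 3 4 6 2)(5 7)
  after g': (1 3 6)(2 8 4)
  after r: (1 8 7)(2 3 4)
  after f': (1 7 6 3 8)
  after r: (4 7)(6 8)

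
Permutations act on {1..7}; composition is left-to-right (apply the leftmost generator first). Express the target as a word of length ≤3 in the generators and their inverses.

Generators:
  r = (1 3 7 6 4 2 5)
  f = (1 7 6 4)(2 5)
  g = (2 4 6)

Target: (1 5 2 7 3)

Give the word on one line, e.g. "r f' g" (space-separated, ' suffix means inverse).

  after g': (2 6 4)
  after r': (1 5 2 7 3)

g' r'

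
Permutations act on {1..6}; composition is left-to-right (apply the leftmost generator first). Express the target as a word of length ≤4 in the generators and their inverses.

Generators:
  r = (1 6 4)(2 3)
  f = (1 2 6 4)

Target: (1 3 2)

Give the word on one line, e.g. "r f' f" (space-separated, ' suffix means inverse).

  after r: (1 6 4)(2 3)
  after f': (1 2 3)
  after r: (1 3 6 4)
  after f': (1 3 2)

r f' r f'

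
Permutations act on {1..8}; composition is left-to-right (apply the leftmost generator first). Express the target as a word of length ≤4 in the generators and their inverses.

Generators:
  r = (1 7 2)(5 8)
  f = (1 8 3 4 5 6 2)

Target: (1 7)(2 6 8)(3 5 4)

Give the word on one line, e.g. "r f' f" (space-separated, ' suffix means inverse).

f' r'

  after f': (1 2 6 5 4 3 8)
  after r': (1 7)(2 6 8)(3 5 4)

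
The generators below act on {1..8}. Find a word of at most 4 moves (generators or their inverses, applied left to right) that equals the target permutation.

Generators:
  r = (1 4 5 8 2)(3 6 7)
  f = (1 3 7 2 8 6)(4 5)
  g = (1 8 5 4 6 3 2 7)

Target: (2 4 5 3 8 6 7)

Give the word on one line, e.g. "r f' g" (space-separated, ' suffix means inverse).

  after r': (1 2 8 5 4)(3 7 6)
  after g: (1 7 3)(2 5 6)(4 8)
  after g: (2 4 5 3 8 6 7)

r' g g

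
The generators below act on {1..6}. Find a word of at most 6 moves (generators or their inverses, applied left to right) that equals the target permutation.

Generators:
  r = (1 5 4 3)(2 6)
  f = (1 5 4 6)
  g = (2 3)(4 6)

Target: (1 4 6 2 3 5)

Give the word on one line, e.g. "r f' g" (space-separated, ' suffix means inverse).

  after g': (2 3)(4 6)
  after f': (1 6 5)(2 3)
  after r: (1 2)(3 6 4)
  after g': (1 3 4 2)
  after r': (1 4 6 2 3 5)

g' f' r g' r'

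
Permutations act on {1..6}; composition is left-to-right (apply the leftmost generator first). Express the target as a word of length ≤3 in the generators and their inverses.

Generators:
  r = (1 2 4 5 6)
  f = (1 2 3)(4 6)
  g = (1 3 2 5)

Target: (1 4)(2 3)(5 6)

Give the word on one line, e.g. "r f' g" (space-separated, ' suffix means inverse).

f r

  after f: (1 2 3)(4 6)
  after r: (1 4)(2 3)(5 6)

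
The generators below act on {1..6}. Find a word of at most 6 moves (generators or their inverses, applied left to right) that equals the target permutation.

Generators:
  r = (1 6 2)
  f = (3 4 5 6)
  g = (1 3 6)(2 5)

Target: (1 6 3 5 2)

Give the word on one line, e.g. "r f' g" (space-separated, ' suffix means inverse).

g r g' r

  after g: (1 3 6)(2 5)
  after r: (1 3 2 5)
  after g': (3 5 6)
  after r: (1 6 3 5 2)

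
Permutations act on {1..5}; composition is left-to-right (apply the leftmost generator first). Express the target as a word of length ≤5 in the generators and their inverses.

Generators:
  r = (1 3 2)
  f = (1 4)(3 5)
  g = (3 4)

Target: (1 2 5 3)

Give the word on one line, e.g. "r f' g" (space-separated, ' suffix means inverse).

  after g': (3 4)
  after r': (1 2 3 4)
  after f: (1 2 5 3)

g' r' f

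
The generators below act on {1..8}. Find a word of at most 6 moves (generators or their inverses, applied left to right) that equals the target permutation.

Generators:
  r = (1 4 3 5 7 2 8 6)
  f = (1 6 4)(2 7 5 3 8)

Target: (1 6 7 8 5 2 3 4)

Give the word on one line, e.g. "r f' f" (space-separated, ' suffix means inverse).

f r f' f'

  after f: (1 6 4)(2 7 5 3 8)
  after r: (3 6)
  after f': (1 4 6 5 7 2 8 3)
  after f': (1 6 7 8 5 2 3 4)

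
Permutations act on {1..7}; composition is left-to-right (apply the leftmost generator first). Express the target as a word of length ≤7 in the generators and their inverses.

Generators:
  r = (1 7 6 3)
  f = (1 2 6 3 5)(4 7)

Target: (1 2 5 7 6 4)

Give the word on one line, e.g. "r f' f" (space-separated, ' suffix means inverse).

r' f f f r'

  after r': (1 3 6 7)
  after f: (1 5)(2 6 4 7)
  after f: (2 3 5)(6 7)
  after f: (1 2 5 6 4 7 3)
  after r': (1 2 5 7 6 4)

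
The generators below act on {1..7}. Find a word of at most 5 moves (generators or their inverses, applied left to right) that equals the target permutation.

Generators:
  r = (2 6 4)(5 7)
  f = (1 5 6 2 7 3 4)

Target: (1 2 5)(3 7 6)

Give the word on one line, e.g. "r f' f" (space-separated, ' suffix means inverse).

r' r' f' r' r'

  after r': (2 4 6)(5 7)
  after r': (2 6 4)
  after f': (1 4 6 3 7 2 5)
  after r': (1 6 3 5)(2 7 4)
  after r': (1 2 5)(3 7 6)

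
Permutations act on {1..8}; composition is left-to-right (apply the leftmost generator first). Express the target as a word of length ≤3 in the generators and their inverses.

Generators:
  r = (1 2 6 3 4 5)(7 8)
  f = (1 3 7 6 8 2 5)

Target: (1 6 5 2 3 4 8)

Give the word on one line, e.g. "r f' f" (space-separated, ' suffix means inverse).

r f' f'

  after r: (1 2 6 3 4 5)(7 8)
  after f': (1 8 3 4 2 7 6)
  after f': (1 6 5 2 3 4 8)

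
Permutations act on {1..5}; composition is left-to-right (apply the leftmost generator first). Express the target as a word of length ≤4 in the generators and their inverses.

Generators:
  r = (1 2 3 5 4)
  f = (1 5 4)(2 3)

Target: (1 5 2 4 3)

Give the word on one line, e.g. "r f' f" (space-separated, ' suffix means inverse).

r' r'

  after r': (1 4 5 3 2)
  after r': (1 5 2 4 3)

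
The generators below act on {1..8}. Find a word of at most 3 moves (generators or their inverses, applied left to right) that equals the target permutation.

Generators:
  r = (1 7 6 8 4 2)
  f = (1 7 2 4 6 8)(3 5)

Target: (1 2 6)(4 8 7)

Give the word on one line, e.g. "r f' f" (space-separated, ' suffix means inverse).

f f

  after f: (1 7 2 4 6 8)(3 5)
  after f: (1 2 6)(4 8 7)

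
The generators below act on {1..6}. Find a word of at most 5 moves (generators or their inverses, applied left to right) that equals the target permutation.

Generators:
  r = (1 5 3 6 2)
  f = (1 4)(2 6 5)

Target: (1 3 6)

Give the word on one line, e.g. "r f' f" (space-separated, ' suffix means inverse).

r f f r'

  after r: (1 5 3 6 2)
  after f: (1 2 4)(3 5)
  after f: (1 6 5 3 2)
  after r': (1 3 6)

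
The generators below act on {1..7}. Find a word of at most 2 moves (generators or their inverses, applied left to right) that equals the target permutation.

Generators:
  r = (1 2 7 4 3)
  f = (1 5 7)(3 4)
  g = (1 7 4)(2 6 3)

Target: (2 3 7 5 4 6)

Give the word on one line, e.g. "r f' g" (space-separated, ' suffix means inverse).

  after f': (1 7 5)(3 4)
  after g': (2 3 7 5 4 6)

f' g'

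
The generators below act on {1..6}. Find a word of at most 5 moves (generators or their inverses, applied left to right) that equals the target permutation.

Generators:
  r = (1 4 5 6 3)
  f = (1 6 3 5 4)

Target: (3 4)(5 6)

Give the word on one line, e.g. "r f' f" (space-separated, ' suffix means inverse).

  after f': (1 4 5 3 6)
  after r': (3 5 6)
  after f: (1 6 5 3 4)
  after f: (1 3)(4 6)
  after r: (3 4)(5 6)

f' r' f f r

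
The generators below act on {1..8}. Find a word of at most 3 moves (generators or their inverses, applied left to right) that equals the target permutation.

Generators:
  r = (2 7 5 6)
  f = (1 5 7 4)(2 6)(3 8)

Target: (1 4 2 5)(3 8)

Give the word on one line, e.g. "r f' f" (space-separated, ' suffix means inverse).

f' r'

  after f': (1 4 7 5)(2 6)(3 8)
  after r': (1 4 2 5)(3 8)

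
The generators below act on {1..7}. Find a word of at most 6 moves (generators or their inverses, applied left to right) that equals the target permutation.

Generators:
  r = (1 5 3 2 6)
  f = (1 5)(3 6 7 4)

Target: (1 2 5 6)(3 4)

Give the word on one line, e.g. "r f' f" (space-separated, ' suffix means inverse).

  after f: (1 5)(3 6 7 4)
  after r': (2 3)(4 5 6 7)
  after r': (1 6 7 4)(2 5)
  after f': (1 3 4 5 2)
  after r: (1 2 5 6)(3 4)

f r' r' f' r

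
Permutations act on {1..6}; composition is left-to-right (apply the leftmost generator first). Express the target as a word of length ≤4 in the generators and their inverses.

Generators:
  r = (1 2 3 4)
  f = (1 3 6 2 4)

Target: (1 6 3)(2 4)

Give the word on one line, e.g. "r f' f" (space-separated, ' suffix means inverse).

f f r'

  after f: (1 3 6 2 4)
  after f: (1 6 4 3 2)
  after r': (1 6 3)(2 4)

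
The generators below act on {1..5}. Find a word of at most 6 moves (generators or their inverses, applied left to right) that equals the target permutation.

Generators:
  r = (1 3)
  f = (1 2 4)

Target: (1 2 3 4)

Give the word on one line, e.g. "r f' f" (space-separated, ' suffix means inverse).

f' r r r f'

  after f': (1 4 2)
  after r: (1 4 2 3)
  after r: (1 4 2)
  after r: (1 4 2 3)
  after f': (1 2 3 4)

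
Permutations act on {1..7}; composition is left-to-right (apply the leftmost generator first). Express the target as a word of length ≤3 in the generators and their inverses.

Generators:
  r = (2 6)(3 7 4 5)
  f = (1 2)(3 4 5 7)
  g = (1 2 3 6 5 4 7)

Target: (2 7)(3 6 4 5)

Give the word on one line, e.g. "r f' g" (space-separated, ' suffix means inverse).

g f'

  after g: (1 2 3 6 5 4 7)
  after f': (2 7)(3 6 4 5)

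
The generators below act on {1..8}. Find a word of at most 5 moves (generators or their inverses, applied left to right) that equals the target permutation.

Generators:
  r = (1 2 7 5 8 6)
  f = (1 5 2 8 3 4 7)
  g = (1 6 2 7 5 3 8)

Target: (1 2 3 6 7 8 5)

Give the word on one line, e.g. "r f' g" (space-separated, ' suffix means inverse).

  after r: (1 2 7 5 8 6)
  after g': (1 6 8)(3 5)
  after r: (2 7 5 3 8)
  after g: (1 6 2 5 8 7 3)
  after g: (1 2 3 6 7 8 5)

r g' r g g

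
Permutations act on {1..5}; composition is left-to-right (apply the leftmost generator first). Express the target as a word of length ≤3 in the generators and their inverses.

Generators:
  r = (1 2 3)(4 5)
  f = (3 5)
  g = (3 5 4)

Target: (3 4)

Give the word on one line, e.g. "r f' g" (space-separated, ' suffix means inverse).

g' f

  after g': (3 4 5)
  after f: (3 4)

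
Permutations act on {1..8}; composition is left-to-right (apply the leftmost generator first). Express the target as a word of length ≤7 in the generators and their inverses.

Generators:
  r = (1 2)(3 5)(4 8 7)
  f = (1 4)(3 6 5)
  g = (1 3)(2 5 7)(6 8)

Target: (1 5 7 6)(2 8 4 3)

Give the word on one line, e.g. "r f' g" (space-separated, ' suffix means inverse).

  after r: (1 2)(3 5)(4 8 7)
  after f: (1 2 4 8 7)(5 6)
  after g: (1 5 8 2 4 6 7 3)
  after r: (1 3 2 8)(4 6)(5 7)
  after f': (1 5 7 6)(2 8 4 3)

r f g r f'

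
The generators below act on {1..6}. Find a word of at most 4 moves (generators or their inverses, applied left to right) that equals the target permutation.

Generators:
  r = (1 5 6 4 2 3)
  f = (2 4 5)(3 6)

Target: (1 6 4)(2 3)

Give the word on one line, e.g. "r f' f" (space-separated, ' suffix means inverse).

f r' f

  after f: (2 4 5)(3 6)
  after r': (1 3 5 4)(2 6)
  after f: (1 6 4)(2 3)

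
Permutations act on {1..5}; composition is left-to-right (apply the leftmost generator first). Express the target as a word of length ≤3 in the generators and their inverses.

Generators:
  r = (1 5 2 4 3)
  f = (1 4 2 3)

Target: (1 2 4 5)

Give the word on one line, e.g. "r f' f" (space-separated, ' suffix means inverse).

  after r: (1 5 2 4 3)
  after f: (1 5 3 4)
  after r: (1 2 4 5)

r f r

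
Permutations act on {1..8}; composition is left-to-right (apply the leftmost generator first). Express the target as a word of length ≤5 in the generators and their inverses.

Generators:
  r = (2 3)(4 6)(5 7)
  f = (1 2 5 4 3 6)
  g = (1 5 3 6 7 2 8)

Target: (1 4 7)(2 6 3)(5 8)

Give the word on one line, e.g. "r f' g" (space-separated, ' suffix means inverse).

  after f': (1 6 3 4 5 2)
  after f': (1 3 5)(2 6 4)
  after g': (1 5 8 2 3)(4 7 6)
  after f: (1 4 7)(2 6 3)(5 8)

f' f' g' f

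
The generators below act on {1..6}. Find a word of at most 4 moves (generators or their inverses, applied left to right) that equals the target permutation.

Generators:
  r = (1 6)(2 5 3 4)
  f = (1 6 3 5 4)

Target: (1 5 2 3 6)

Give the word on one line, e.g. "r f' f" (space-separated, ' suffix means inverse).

f' r' r'

  after f': (1 4 5 3 6)
  after r': (1 3)(2 4)
  after r': (1 5 2 3 6)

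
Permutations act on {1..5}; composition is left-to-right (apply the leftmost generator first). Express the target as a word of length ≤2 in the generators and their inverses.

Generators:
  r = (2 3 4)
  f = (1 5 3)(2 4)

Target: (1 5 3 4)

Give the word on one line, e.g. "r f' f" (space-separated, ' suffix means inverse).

r' f

  after r': (2 4 3)
  after f: (1 5 3 4)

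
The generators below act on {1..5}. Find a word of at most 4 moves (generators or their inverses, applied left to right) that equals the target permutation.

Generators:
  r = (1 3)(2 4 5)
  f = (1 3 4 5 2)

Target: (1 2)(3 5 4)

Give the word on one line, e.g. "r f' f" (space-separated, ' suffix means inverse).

r f f f

  after r: (1 3)(2 4 5)
  after f: (1 4 2 5)
  after f: (1 5 3 4)
  after f: (1 2)(3 5 4)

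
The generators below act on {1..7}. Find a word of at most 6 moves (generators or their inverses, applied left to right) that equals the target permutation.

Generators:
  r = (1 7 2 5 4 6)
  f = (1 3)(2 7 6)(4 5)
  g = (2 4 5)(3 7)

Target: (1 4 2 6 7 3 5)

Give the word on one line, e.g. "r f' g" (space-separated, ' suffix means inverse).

g f' g' r g

  after g: (2 4 5)(3 7)
  after f': (1 3 2 5 6 7)
  after g': (1 7)(2 4)(3 5 6)
  after r: (1 2 6 3 4 5)
  after g: (1 4 2 6 7 3 5)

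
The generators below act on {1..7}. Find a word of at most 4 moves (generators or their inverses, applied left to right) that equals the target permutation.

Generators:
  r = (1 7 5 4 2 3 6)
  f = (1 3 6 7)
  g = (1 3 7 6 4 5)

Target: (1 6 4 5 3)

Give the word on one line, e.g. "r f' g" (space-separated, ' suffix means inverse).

  after g: (1 3 7 6 4 5)
  after f: (1 6 4 5 3)

g f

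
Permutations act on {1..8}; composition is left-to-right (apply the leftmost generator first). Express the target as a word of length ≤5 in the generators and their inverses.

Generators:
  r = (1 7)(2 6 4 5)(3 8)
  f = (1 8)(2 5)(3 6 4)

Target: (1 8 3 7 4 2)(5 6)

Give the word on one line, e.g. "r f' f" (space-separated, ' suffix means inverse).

r f' r' f'

  after r: (1 7)(2 6 4 5)(3 8)
  after f': (1 7 8 4 2 3)
  after r': (2 8 6)(3 7)(4 5)
  after f': (1 8 3 7 4 2)(5 6)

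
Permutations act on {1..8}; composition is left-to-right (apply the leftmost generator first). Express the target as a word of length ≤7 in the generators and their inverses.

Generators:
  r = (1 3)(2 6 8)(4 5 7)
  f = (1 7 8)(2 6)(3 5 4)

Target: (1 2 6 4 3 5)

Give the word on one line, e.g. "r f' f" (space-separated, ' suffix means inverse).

  after r': (1 3)(2 8 6)(4 7 5)
  after r': (2 6 8)(4 5 7)
  after f': (1 8 6 7 5)(3 4)
  after r': (1 6 5 3 7 4)(2 8)
  after r': (1 2 6 4 3 5)

r' r' f' r' r'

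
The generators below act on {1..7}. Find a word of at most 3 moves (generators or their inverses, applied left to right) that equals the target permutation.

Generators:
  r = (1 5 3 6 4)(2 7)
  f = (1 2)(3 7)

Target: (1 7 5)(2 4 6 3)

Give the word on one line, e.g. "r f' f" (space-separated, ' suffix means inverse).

f' r'

  after f': (1 2)(3 7)
  after r': (1 7 5)(2 4 6 3)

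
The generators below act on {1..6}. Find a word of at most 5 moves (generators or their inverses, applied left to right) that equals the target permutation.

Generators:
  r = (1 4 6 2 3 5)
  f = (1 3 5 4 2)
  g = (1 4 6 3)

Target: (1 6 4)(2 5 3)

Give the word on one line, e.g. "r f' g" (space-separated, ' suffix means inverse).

g' f f r

  after g': (1 3 6 4)
  after f: (1 5 4 3 6 2)
  after f: (1 4 5 2 3 6)
  after r: (1 6 4)(2 5 3)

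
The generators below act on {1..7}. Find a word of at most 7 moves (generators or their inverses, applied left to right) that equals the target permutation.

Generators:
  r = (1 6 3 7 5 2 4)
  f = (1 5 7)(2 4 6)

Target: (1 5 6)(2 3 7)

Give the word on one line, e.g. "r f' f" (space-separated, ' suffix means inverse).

r' f r' f' f'

  after r': (1 4 2 5 7 3 6)
  after f: (1 6 5)(2 7 3)
  after r': (2 3 5 4)(6 7)
  after f': (1 7 4 6 5 2 3)
  after f': (1 5 6)(2 3 7)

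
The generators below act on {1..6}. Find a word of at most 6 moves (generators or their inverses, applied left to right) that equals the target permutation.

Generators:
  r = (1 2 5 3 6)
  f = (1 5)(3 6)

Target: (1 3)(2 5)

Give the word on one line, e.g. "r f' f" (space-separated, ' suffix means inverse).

  after r: (1 2 5 3 6)
  after r: (1 5 6 2 3)
  after f': (2 6)(3 5)
  after r': (1 6)(2 3)
  after r': (1 3)(2 5)

r r f' r' r'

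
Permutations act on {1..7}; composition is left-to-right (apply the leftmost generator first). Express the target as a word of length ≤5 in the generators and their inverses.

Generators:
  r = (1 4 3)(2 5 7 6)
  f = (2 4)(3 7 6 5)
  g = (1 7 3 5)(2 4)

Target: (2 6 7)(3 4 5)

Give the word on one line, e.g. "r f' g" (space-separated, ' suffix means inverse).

r r f g'

  after r: (1 4 3)(2 5 7 6)
  after r: (1 3 4)(2 7)(5 6)
  after f: (1 7 4)(2 6 3)
  after g': (2 6 7)(3 4 5)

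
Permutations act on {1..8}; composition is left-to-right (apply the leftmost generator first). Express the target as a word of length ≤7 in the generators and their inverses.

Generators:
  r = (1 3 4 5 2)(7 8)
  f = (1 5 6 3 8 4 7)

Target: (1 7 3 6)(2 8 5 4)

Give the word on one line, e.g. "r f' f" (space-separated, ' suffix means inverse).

f' f' r' r' f'

  after f': (1 7 4 8 3 6 5)
  after f': (1 4 3 5 7 8 6)
  after r': (1 3 4)(2 5 8 6)
  after r': (2 4)(5 7 8 6)
  after f': (1 7 3 6)(2 8 5 4)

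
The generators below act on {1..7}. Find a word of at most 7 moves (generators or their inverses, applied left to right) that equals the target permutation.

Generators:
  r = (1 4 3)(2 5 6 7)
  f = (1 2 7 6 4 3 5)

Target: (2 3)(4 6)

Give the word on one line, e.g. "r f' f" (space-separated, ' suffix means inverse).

r f' r f' f'

  after r: (1 4 3)(2 5 6 7)
  after f': (1 6 2 3 5 7)
  after r: (1 7 4 3 6 5 2)
  after f': (1 2 5)(3 7 6)
  after f': (2 3)(4 6)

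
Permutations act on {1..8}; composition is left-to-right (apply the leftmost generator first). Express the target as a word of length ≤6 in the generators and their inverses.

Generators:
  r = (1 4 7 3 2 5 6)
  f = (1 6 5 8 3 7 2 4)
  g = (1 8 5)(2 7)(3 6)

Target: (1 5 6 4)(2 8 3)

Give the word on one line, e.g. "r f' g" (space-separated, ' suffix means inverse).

r' g f' g

  after r': (1 6 5 2 3 7 4)
  after g: (1 3 2 6)(4 8 5 7)
  after f': (1 8 6 4 5 3 7 2)
  after g: (1 5 6 4)(2 8 3)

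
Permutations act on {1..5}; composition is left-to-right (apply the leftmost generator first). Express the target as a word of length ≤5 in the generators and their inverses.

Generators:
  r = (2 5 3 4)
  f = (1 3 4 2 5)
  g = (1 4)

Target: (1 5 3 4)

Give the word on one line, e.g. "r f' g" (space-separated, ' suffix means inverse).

  after f: (1 3 4 2 5)
  after g': (1 3)(2 5 4)
  after r': (1 5 3)
  after g': (1 5 3 4)

f g' r' g'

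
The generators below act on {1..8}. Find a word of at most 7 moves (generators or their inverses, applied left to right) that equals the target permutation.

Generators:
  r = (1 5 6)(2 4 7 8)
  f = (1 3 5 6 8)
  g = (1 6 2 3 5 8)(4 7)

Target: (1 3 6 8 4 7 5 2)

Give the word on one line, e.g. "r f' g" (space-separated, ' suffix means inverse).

f g' r' g f

  after f: (1 3 5 6 8)
  after g': (1 2 6 5)(4 7)
  after r': (1 8 7 2 5 6)
  after g: (2 8 4 7 3 5)
  after f: (1 3 6 8 4 7 5 2)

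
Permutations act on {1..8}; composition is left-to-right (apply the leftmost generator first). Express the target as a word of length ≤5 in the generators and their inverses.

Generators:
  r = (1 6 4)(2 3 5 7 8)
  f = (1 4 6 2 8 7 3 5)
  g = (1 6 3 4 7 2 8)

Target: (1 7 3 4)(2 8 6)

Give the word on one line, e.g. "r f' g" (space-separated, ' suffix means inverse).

  after f': (1 5 3 7 8 2 6 4)
  after g: (1 5 4 6 7)(2 3)
  after f': (1 3 6 8 2 7 5)
  after f': (1 7 3 4)(2 8 6)

f' g f' f'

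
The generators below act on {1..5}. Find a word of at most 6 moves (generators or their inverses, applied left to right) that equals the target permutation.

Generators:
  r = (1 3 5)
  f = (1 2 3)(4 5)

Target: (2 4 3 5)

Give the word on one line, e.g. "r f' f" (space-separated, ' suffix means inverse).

f r' f' r f

  after f: (1 2 3)(4 5)
  after r': (1 2)(3 5 4)
  after f': (2 3 4)
  after r: (1 3 4 2 5)
  after f: (2 4 3 5)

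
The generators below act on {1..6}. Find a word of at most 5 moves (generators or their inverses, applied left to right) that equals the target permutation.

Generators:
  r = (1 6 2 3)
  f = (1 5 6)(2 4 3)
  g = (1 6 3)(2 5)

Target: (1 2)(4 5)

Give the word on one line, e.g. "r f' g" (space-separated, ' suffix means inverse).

  after r': (1 3 2 6)
  after f': (1 4 2 5)
  after r': (1 4 6)(2 5 3)
  after f': (1 2)(4 5)

r' f' r' f'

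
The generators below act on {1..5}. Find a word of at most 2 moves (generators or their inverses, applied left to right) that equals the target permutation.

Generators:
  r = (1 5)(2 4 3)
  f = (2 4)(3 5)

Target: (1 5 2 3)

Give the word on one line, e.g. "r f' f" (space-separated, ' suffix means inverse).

f r

  after f: (2 4)(3 5)
  after r: (1 5 2 3)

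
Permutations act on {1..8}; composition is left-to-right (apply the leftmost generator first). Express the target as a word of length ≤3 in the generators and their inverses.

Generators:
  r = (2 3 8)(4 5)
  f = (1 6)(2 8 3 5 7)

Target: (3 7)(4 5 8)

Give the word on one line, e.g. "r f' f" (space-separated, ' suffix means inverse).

  after f: (1 6)(2 8 3 5 7)
  after f: (2 3 7 8 5)
  after r': (3 7)(4 5 8)

f f r'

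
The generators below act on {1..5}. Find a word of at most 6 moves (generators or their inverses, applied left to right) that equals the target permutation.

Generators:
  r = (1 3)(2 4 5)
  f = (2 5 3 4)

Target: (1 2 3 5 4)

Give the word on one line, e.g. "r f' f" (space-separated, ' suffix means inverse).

  after f': (2 4 3 5)
  after r': (1 3 4)
  after f: (1 4)(2 5 3)
  after f: (1 2 3 5 4)

f' r' f f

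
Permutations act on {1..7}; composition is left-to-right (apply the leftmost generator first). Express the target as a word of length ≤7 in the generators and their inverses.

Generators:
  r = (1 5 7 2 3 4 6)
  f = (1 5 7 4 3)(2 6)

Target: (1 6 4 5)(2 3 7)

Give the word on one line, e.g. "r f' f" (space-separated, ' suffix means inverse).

  after r': (1 6 4 3 2 7 5)
  after f': (1 2 5 3 6 7)
  after r: (1 3)(2 7 5 4 6)
  after r: (1 4)(3 5 6)
  after r: (1 6 4 5)(2 3 7)

r' f' r r r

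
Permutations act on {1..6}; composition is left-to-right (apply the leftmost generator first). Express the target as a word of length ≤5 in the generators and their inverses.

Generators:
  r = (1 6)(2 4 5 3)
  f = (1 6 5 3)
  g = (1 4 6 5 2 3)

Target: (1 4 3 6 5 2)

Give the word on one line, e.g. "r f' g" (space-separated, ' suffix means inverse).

g' r' f' g'

  after g': (1 3 2 5 6 4)
  after r': (1 5)(2 4 6)
  after f': (1 6 2 4)(3 5)
  after g': (1 4 3 6 5 2)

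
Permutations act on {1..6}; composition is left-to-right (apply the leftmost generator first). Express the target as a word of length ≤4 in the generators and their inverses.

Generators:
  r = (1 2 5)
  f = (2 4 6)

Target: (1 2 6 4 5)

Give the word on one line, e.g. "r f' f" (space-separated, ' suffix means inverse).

f' r

  after f': (2 6 4)
  after r: (1 2 6 4 5)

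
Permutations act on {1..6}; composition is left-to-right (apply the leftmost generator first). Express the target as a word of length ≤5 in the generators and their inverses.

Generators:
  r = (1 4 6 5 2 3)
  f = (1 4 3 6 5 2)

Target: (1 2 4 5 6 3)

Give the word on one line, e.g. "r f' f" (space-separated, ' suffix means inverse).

f r' f'

  after f: (1 4 3 6 5 2)
  after r': (2 3 4)
  after f': (1 2 4 5 6 3)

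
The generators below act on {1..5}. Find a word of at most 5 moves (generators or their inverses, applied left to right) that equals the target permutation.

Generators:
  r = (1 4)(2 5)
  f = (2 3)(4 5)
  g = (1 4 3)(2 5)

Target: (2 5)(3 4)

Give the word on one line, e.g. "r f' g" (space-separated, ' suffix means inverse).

g' r' g

  after g': (1 3 4)(2 5)
  after r': (1 3)
  after g: (2 5)(3 4)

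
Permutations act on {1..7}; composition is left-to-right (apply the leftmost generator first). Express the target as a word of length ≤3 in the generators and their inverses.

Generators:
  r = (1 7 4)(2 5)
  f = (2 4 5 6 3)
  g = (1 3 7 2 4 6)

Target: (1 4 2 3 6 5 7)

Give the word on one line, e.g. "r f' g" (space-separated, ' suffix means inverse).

f' r r

  after f': (2 3 6 5 4)
  after r: (1 7 4 5)(2 3 6)
  after r: (1 4 2 3 6 5 7)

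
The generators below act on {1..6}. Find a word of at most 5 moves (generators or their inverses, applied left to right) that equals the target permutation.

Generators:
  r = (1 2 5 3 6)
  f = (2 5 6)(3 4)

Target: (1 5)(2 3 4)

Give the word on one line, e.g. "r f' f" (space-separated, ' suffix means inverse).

f r f' f'

  after f: (2 5 6)(3 4)
  after r: (1 2 3 4 6 5)
  after f': (1 6 2 4 5)
  after f': (1 5)(2 3 4)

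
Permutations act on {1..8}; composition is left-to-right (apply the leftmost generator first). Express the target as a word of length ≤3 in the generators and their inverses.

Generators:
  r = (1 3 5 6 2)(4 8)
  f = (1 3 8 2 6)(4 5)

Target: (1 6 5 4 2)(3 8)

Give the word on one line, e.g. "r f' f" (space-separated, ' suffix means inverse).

f r r

  after f: (1 3 8 2 6)(4 5)
  after r: (1 5 8)(3 4 6)
  after r: (1 6 5 4 2)(3 8)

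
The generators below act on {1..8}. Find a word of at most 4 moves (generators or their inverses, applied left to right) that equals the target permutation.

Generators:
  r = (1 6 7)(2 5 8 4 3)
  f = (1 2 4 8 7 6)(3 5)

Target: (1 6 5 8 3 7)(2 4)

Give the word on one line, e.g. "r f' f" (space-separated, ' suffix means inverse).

  after r: (1 6 7)(2 5 8 4 3)
  after f': (1 7 6 8 2 3)(4 5)
  after r': (1 6 5 8 3 7)(2 4)

r f' r'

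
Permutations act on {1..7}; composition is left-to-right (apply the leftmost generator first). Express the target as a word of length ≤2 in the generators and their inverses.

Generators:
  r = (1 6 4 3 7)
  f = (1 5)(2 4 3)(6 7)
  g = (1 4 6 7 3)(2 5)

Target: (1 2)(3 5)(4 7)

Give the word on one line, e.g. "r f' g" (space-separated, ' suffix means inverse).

  after g: (1 4 6 7 3)(2 5)
  after f': (1 2)(3 5)(4 7)

g f'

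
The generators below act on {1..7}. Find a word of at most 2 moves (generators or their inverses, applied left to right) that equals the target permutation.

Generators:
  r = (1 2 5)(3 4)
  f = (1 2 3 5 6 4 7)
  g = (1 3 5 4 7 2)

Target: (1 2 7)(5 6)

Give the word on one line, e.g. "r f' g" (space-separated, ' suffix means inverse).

  after g: (1 3 5 4 7 2)
  after f': (1 2 7)(5 6)

g f'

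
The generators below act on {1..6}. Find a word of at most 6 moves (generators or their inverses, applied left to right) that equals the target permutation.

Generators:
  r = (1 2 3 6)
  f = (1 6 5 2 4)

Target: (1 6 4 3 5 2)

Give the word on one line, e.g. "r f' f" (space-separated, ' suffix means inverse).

f f r' f'

  after f: (1 6 5 2 4)
  after f: (1 5 4 6 2)
  after r': (1 5 4 3 2 6)
  after f': (1 6 4 3 5 2)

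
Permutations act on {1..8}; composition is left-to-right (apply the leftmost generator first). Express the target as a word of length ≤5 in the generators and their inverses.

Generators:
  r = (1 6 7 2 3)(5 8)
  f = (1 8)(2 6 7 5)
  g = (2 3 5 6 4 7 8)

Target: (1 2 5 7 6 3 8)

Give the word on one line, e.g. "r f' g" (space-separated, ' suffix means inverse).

f r' f' r

  after f: (1 8)(2 6 7 5)
  after r': (1 5 7 8 3 2)
  after f': (1 7)(2 8 3 5 6)
  after r: (1 2 5 7 6 3 8)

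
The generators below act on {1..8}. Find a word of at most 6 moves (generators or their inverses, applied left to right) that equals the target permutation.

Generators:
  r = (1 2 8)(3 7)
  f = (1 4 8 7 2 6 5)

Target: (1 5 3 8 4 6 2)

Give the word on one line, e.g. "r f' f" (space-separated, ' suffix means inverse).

r' f' f' f' r'

  after r': (1 8 2)(3 7)
  after f': (1 4)(2 5 6)(3 8 7)
  after f': (2 6 7 3 4 5)
  after f': (1 5 7 3)(4 6 8)
  after r': (1 5 3 8 4 6 2)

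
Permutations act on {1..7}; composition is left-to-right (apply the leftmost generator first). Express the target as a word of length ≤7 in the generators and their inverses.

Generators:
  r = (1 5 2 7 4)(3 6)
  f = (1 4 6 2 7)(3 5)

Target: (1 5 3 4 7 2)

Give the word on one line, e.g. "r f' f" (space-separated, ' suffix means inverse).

  after r: (1 5 2 7 4)(3 6)
  after f: (1 3 2)(5 7 6)
  after r': (1 6)(2 4 7 3 5)
  after r': (1 3)(2 7 6 4)
  after f: (1 5 3 4 7 2)

r f r' r' f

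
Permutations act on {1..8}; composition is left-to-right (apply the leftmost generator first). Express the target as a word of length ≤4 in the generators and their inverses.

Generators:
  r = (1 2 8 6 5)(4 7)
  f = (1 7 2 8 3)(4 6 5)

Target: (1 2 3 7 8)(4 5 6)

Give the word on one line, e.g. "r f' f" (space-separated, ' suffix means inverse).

  after f: (1 7 2 8 3)(4 6 5)
  after f: (1 2 3 7 8)(4 5 6)

f f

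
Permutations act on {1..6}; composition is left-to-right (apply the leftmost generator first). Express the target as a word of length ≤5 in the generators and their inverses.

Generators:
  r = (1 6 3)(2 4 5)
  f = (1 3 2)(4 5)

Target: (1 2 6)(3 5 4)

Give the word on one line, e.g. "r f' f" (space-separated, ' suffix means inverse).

  after f: (1 3 2)(4 5)
  after r: (2 6 3 4)
  after f': (1 2 6)(3 5 4)

f r f'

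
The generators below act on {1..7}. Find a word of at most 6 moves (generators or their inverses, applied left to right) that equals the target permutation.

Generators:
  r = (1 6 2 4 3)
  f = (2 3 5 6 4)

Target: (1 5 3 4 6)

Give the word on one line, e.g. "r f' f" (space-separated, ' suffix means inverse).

r f r f

  after r: (1 6 2 4 3)
  after f: (1 4 5 6 3)
  after r: (1 3 6)(2 4 5)
  after f: (1 5 3 4 6)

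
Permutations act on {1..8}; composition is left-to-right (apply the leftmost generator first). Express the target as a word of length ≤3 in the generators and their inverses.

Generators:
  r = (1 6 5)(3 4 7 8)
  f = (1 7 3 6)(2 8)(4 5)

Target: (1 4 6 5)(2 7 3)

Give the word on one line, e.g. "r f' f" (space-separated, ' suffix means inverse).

f' r f'

  after f': (1 6 3 7)(2 8)(4 5)
  after r: (1 5 7 6 4)(2 3 8)
  after f': (1 4 6 5)(2 7 3)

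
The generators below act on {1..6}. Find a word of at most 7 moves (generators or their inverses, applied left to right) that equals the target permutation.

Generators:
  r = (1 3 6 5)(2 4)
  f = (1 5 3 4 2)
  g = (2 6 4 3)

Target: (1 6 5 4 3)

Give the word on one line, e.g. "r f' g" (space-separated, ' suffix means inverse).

r' f g f' g'

  after r': (1 5 6 3)(2 4)
  after f: (1 3 5 6 4)
  after g: (1 2 6 3 5 4)
  after f': (1 4 2 6 5 3)
  after g': (1 6 5 4 3)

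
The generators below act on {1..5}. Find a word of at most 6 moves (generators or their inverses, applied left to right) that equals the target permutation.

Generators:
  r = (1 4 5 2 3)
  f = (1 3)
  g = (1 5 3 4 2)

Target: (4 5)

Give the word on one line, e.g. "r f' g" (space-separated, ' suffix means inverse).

  after r': (1 3 2 5 4)
  after r': (1 2 4 3 5)
  after f': (1 2 4)(3 5)
  after g: (4 5)

r' r' f' g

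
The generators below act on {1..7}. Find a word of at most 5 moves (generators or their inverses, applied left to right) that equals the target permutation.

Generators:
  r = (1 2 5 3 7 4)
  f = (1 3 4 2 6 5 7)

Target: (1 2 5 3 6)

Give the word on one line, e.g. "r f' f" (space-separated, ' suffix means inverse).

f r r f

  after f: (1 3 4 2 6 5 7)
  after r: (1 7 2 6 3)(4 5)
  after r: (1 4 3 2 6 7 5)
  after f: (1 2 5 3 6)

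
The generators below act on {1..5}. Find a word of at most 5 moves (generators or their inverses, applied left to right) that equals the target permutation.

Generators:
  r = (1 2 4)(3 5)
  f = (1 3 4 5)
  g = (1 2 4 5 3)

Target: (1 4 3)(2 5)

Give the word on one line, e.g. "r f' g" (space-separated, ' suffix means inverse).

  after f': (1 5 4 3)
  after g': (1 4 5 2)
  after f': (1 3)(2 5)
  after g: (2 3)(4 5)
  after r': (1 4 3)(2 5)

f' g' f' g r'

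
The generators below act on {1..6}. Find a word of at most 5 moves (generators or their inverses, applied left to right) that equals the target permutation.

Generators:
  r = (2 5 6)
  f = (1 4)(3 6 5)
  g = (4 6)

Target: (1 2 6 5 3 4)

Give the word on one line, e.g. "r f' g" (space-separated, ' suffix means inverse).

r f' g r g

  after r: (2 5 6)
  after f': (1 4)(2 6)(3 5)
  after g: (1 6 2 4)(3 5)
  after r: (1 2 4)(3 6 5)
  after g: (1 2 6 5 3 4)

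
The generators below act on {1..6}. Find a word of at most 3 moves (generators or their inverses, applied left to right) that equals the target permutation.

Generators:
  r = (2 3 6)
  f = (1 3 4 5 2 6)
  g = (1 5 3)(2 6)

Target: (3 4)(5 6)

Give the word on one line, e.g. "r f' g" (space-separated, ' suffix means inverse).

f g

  after f: (1 3 4 5 2 6)
  after g: (3 4)(5 6)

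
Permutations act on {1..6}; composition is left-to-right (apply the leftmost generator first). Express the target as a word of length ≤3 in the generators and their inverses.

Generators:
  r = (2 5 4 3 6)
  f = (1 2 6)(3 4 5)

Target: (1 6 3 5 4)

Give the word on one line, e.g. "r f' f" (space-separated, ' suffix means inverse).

  after f': (1 6 2)(3 5 4)
  after r: (1 2)(3 4 6 5)
  after f: (1 6 3 5 4)

f' r f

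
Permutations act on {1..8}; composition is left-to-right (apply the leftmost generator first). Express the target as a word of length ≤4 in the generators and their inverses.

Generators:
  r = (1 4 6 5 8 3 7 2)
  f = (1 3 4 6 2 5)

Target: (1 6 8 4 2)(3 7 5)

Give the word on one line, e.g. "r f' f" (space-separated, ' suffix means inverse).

  after f: (1 3 4 6 2 5)
  after r': (1 8 5 2 6 7 3)
  after r': (1 5 7 8 6 3 2 4)
  after r': (1 6 8 4 2)(3 7 5)

f r' r' r'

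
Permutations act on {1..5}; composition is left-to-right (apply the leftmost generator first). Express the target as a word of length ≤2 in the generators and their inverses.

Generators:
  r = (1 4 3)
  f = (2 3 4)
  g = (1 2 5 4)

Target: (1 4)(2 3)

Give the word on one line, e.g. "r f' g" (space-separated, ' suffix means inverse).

r' f

  after r': (1 3 4)
  after f: (1 4)(2 3)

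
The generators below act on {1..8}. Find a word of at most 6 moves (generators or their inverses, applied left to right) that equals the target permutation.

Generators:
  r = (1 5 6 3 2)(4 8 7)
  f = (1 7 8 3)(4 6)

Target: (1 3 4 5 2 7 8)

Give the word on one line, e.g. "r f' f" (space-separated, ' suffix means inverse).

  after f: (1 7 8 3)(4 6)
  after f: (1 8)(3 7)
  after r': (1 4 7 6 5)(2 3 8)
  after f': (1 6 5 3 7 4)(2 8)
  after r: (1 3 4 5 2 7 8)

f f r' f' r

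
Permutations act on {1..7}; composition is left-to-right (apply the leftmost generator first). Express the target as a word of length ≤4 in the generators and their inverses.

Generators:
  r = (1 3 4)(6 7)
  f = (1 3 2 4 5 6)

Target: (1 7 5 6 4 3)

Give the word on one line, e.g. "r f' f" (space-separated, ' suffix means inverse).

f' r f'

  after f': (1 6 5 4 2 3)
  after r: (1 7 6 5)(2 4)
  after f': (1 7 5 6 4 3)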